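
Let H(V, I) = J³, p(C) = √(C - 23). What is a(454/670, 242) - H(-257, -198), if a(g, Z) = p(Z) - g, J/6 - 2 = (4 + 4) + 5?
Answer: -244215227/335 + √219 ≈ -7.2899e+5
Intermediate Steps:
J = 90 (J = 12 + 6*((4 + 4) + 5) = 12 + 6*(8 + 5) = 12 + 6*13 = 12 + 78 = 90)
p(C) = √(-23 + C)
H(V, I) = 729000 (H(V, I) = 90³ = 729000)
a(g, Z) = √(-23 + Z) - g
a(454/670, 242) - H(-257, -198) = (√(-23 + 242) - 454/670) - 1*729000 = (√219 - 454/670) - 729000 = (√219 - 1*227/335) - 729000 = (√219 - 227/335) - 729000 = (-227/335 + √219) - 729000 = -244215227/335 + √219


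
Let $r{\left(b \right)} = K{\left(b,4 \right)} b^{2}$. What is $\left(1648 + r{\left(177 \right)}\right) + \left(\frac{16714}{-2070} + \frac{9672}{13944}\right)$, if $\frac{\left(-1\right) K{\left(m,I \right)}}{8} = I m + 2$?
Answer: $- \frac{107005806979432}{601335} \approx -1.7795 \cdot 10^{8}$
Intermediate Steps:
$K{\left(m,I \right)} = -16 - 8 I m$ ($K{\left(m,I \right)} = - 8 \left(I m + 2\right) = - 8 \left(2 + I m\right) = -16 - 8 I m$)
$r{\left(b \right)} = b^{2} \left(-16 - 32 b\right)$ ($r{\left(b \right)} = \left(-16 - 32 b\right) b^{2} = b^{2} \left(-16 - 32 b\right)$)
$\left(1648 + r{\left(177 \right)}\right) + \left(\frac{16714}{-2070} + \frac{9672}{13944}\right) = \left(1648 + 177^{2} \left(-16 - 5664\right)\right) + \left(\frac{16714}{-2070} + \frac{9672}{13944}\right) = \left(1648 + 31329 \left(-16 - 5664\right)\right) + \left(16714 \left(- \frac{1}{2070}\right) + 9672 \cdot \frac{1}{13944}\right) = \left(1648 + 31329 \left(-5680\right)\right) + \left(- \frac{8357}{1035} + \frac{403}{581}\right) = \left(1648 - 177948720\right) - \frac{4438312}{601335} = -177947072 - \frac{4438312}{601335} = - \frac{107005806979432}{601335}$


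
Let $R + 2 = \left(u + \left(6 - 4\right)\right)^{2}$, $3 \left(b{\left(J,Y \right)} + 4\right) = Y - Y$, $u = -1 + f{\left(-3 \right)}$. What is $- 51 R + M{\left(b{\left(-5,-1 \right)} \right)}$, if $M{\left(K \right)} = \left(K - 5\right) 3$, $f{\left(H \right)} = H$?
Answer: $-129$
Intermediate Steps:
$u = -4$ ($u = -1 - 3 = -4$)
$b{\left(J,Y \right)} = -4$ ($b{\left(J,Y \right)} = -4 + \frac{Y - Y}{3} = -4 + \frac{1}{3} \cdot 0 = -4 + 0 = -4$)
$M{\left(K \right)} = -15 + 3 K$ ($M{\left(K \right)} = \left(-5 + K\right) 3 = -15 + 3 K$)
$R = 2$ ($R = -2 + \left(-4 + \left(6 - 4\right)\right)^{2} = -2 + \left(-4 + 2\right)^{2} = -2 + \left(-2\right)^{2} = -2 + 4 = 2$)
$- 51 R + M{\left(b{\left(-5,-1 \right)} \right)} = \left(-51\right) 2 + \left(-15 + 3 \left(-4\right)\right) = -102 - 27 = -129$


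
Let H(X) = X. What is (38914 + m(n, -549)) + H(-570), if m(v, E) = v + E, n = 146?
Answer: 37941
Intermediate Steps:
m(v, E) = E + v
(38914 + m(n, -549)) + H(-570) = (38914 + (-549 + 146)) - 570 = (38914 - 403) - 570 = 38511 - 570 = 37941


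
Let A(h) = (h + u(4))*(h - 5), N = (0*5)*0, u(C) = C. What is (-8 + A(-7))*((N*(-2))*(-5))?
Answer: 0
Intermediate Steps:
N = 0 (N = 0*0 = 0)
A(h) = (-5 + h)*(4 + h) (A(h) = (h + 4)*(h - 5) = (4 + h)*(-5 + h) = (-5 + h)*(4 + h))
(-8 + A(-7))*((N*(-2))*(-5)) = (-8 + (-20 + (-7)**2 - 1*(-7)))*((0*(-2))*(-5)) = (-8 + (-20 + 49 + 7))*(0*(-5)) = (-8 + 36)*0 = 28*0 = 0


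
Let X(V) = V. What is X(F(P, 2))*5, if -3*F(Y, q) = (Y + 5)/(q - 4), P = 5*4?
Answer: 125/6 ≈ 20.833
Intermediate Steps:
P = 20
F(Y, q) = -(5 + Y)/(3*(-4 + q)) (F(Y, q) = -(Y + 5)/(3*(q - 4)) = -(5 + Y)/(3*(-4 + q)))
X(F(P, 2))*5 = ((-5 - 1*20)/(3*(-4 + 2)))*5 = ((⅓)*(-5 - 20)/(-2))*5 = ((⅓)*(-½)*(-25))*5 = (25/6)*5 = 125/6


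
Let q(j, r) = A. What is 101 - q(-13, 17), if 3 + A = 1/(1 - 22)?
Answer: 2185/21 ≈ 104.05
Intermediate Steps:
A = -64/21 (A = -3 + 1/(1 - 22) = -3 + 1/(-21) = -3 - 1/21 = -64/21 ≈ -3.0476)
q(j, r) = -64/21
101 - q(-13, 17) = 101 - 1*(-64/21) = 101 + 64/21 = 2185/21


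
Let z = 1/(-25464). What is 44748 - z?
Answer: 1139463073/25464 ≈ 44748.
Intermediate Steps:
z = -1/25464 ≈ -3.9271e-5
44748 - z = 44748 - 1*(-1/25464) = 44748 + 1/25464 = 1139463073/25464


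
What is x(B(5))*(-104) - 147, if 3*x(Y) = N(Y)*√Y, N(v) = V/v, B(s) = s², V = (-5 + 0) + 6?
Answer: -2309/15 ≈ -153.93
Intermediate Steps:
V = 1 (V = -5 + 6 = 1)
N(v) = 1/v
x(Y) = 1/(3*√Y) (x(Y) = (√Y/Y)/3 = 1/(3*√Y))
x(B(5))*(-104) - 147 = (1/(3*√(5²)))*(-104) - 147 = (1/(3*√25))*(-104) - 147 = ((⅓)*(⅕))*(-104) - 147 = (1/15)*(-104) - 147 = -104/15 - 147 = -2309/15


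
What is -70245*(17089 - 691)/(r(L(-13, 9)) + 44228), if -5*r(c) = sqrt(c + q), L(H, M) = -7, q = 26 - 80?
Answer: -181947280401000/6986128523 - 822769650*I*sqrt(61)/6986128523 ≈ -26044.0 - 0.91983*I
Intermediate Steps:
q = -54
r(c) = -sqrt(-54 + c)/5 (r(c) = -sqrt(c - 54)/5 = -sqrt(-54 + c)/5)
-70245*(17089 - 691)/(r(L(-13, 9)) + 44228) = -70245*(17089 - 691)/(-sqrt(-54 - 7)/5 + 44228) = -70245*16398/(-I*sqrt(61)/5 + 44228) = -70245*16398/(44228 - I*sqrt(61)/5) = -70245/(22114/8199 - I*sqrt(61)/81990)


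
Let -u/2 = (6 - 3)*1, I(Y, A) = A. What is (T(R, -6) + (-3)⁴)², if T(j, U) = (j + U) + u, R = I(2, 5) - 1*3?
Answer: 5041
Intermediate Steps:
u = -6 (u = -2*(6 - 3) = -6 ≈ -6.0000)
R = 2 (R = 5 - 1*3 = 5 - 3 = 2)
T(j, U) = -6 + U + j (T(j, U) = (j + U) - 6 = (U + j) - 6 = -6 + U + j)
(T(R, -6) + (-3)⁴)² = ((-6 - 6 + 2) + (-3)⁴)² = (-10 + 81)² = 71² = 5041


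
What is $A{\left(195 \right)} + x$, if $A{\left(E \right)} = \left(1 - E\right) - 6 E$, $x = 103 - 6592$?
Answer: $-7853$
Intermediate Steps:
$x = -6489$ ($x = 103 - 6592 = -6489$)
$A{\left(E \right)} = 1 - 7 E$
$A{\left(195 \right)} + x = \left(1 - 1365\right) - 6489 = -1364 - 6489 = -7853$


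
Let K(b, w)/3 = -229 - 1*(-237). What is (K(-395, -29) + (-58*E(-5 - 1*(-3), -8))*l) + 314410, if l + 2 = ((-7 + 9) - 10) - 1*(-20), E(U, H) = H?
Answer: 319074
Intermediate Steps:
l = 10 (l = -2 + (((-7 + 9) - 10) - 1*(-20)) = -2 + ((2 - 10) + 20) = -2 + (-8 + 20) = -2 + 12 = 10)
K(b, w) = 24 (K(b, w) = 3*(-229 - 1*(-237)) = 3*(-229 + 237) = 3*8 = 24)
(K(-395, -29) + (-58*E(-5 - 1*(-3), -8))*l) + 314410 = (24 - 58*(-8)*10) + 314410 = (24 + 464*10) + 314410 = (24 + 4640) + 314410 = 4664 + 314410 = 319074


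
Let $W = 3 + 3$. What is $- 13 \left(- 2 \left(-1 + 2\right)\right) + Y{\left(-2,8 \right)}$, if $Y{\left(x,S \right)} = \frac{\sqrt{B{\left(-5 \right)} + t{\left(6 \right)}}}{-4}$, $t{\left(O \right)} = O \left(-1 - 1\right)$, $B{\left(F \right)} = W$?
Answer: $26 - \frac{i \sqrt{6}}{4} \approx 26.0 - 0.61237 i$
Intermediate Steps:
$W = 6$
$B{\left(F \right)} = 6$
$t{\left(O \right)} = - 2 O$ ($t{\left(O \right)} = O \left(-2\right) = - 2 O$)
$Y{\left(x,S \right)} = - \frac{i \sqrt{6}}{4}$ ($Y{\left(x,S \right)} = \frac{\sqrt{6 - 12}}{-4} = \sqrt{6 - 12} \left(- \frac{1}{4}\right) = \sqrt{-6} \left(- \frac{1}{4}\right) = i \sqrt{6} \left(- \frac{1}{4}\right) = - \frac{i \sqrt{6}}{4}$)
$- 13 \left(- 2 \left(-1 + 2\right)\right) + Y{\left(-2,8 \right)} = - 13 \left(- 2 \left(-1 + 2\right)\right) - \frac{i \sqrt{6}}{4} = - 13 \left(\left(-2\right) 1\right) - \frac{i \sqrt{6}}{4} = \left(-13\right) \left(-2\right) - \frac{i \sqrt{6}}{4} = 26 - \frac{i \sqrt{6}}{4}$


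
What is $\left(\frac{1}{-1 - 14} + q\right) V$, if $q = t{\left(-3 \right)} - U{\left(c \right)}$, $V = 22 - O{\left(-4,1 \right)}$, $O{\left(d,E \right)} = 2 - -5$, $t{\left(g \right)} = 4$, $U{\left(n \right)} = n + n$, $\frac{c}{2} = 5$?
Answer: $-241$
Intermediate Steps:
$c = 10$ ($c = 2 \cdot 5 = 10$)
$U{\left(n \right)} = 2 n$
$O{\left(d,E \right)} = 7$ ($O{\left(d,E \right)} = 2 + 5 = 7$)
$V = 15$ ($V = 22 - 7 = 15$)
$q = -16$ ($q = 4 - 2 \cdot 10 = 4 - 20 = -16$)
$\left(\frac{1}{-1 - 14} + q\right) V = \left(\frac{1}{-1 - 14} - 16\right) 15 = \left(\frac{1}{-15} - 16\right) 15 = \left(- \frac{1}{15} - 16\right) 15 = \left(- \frac{241}{15}\right) 15 = -241$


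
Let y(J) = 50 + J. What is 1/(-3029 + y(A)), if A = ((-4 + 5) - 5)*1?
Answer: -1/2983 ≈ -0.00033523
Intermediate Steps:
A = -4 (A = (1 - 5)*1 = -4*1 = -4)
1/(-3029 + y(A)) = 1/(-3029 + (50 - 4)) = 1/(-3029 + 46) = 1/(-2983) = -1/2983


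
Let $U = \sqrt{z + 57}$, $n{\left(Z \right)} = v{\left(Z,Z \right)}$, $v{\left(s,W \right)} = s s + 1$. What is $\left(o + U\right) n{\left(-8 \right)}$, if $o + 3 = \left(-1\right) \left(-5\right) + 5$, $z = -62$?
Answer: $455 + 65 i \sqrt{5} \approx 455.0 + 145.34 i$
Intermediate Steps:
$v{\left(s,W \right)} = 1 + s^{2}$ ($v{\left(s,W \right)} = s^{2} + 1 = 1 + s^{2}$)
$n{\left(Z \right)} = 1 + Z^{2}$
$U = i \sqrt{5}$ ($U = \sqrt{-62 + 57} = \sqrt{-5} = i \sqrt{5} \approx 2.2361 i$)
$o = 7$ ($o = -3 + \left(\left(-1\right) \left(-5\right) + 5\right) = -3 + \left(5 + 5\right) = -3 + 10 = 7$)
$\left(o + U\right) n{\left(-8 \right)} = \left(7 + i \sqrt{5}\right) \left(1 + \left(-8\right)^{2}\right) = \left(7 + i \sqrt{5}\right) \left(1 + 64\right) = \left(7 + i \sqrt{5}\right) 65 = 455 + 65 i \sqrt{5}$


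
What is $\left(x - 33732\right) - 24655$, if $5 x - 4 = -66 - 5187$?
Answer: $- \frac{297184}{5} \approx -59437.0$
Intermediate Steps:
$x = - \frac{5249}{5}$ ($x = \frac{4}{5} + \frac{-66 - 5187}{5} = \frac{4}{5} + \frac{1}{5} \left(-5253\right) = \frac{4}{5} - \frac{5253}{5} = - \frac{5249}{5} \approx -1049.8$)
$\left(x - 33732\right) - 24655 = \left(- \frac{5249}{5} - 33732\right) - 24655 = - \frac{173909}{5} - 24655 = - \frac{297184}{5}$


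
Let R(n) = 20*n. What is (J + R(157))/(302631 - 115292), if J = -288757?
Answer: -285617/187339 ≈ -1.5246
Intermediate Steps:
(J + R(157))/(302631 - 115292) = (-288757 + 20*157)/(302631 - 115292) = (-288757 + 3140)/187339 = -285617*1/187339 = -285617/187339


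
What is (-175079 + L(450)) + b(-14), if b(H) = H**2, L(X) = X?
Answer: -174433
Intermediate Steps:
(-175079 + L(450)) + b(-14) = (-175079 + 450) + (-14)**2 = -174629 + 196 = -174433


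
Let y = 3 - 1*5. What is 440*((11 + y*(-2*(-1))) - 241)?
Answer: -102960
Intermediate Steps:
y = -2 (y = 3 - 5 = -2)
440*((11 + y*(-2*(-1))) - 241) = 440*((11 - (-4)*(-1)) - 241) = 440*((11 - 2*2) - 241) = 440*((11 - 4) - 241) = 440*(7 - 241) = 440*(-234) = -102960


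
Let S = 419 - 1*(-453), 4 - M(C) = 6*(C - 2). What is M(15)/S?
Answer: -37/436 ≈ -0.084862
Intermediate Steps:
M(C) = 16 - 6*C (M(C) = 4 - 6*(C - 2) = 4 - 6*(-2 + C) = 4 - (-12 + 6*C) = 4 + (12 - 6*C) = 16 - 6*C)
S = 872 (S = 419 + 453 = 872)
M(15)/S = (16 - 6*15)/872 = (16 - 90)*(1/872) = -74*1/872 = -37/436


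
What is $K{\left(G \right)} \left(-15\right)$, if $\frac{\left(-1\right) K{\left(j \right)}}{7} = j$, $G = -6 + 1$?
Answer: $-525$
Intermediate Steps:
$G = -5$
$K{\left(j \right)} = - 7 j$
$K{\left(G \right)} \left(-15\right) = \left(-7\right) \left(-5\right) \left(-15\right) = 35 \left(-15\right) = -525$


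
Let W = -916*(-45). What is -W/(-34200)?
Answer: 229/190 ≈ 1.2053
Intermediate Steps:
W = 41220
-W/(-34200) = -41220/(-34200) = -41220*(-1)/34200 = -1*(-229/190) = 229/190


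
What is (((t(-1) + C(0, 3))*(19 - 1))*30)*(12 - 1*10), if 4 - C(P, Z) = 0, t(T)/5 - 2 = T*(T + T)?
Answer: 25920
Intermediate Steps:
t(T) = 10 + 10*T² (t(T) = 10 + 5*(T*(T + T)) = 10 + 5*(T*(2*T)) = 10 + 5*(2*T²) = 10 + 10*T²)
C(P, Z) = 4 (C(P, Z) = 4 - 1*0 = 4 + 0 = 4)
(((t(-1) + C(0, 3))*(19 - 1))*30)*(12 - 1*10) = ((((10 + 10*(-1)²) + 4)*(19 - 1))*30)*(12 - 1*10) = ((((10 + 10*1) + 4)*18)*30)*(12 - 10) = ((((10 + 10) + 4)*18)*30)*2 = (((20 + 4)*18)*30)*2 = ((24*18)*30)*2 = (432*30)*2 = 12960*2 = 25920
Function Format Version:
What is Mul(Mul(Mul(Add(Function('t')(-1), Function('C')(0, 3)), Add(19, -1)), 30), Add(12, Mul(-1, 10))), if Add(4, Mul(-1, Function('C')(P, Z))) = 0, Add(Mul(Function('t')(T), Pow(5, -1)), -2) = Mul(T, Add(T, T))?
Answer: 25920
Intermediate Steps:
Function('t')(T) = Add(10, Mul(10, Pow(T, 2))) (Function('t')(T) = Add(10, Mul(5, Mul(T, Add(T, T)))) = Add(10, Mul(5, Mul(T, Mul(2, T)))) = Add(10, Mul(5, Mul(2, Pow(T, 2)))) = Add(10, Mul(10, Pow(T, 2))))
Function('C')(P, Z) = 4 (Function('C')(P, Z) = Add(4, Mul(-1, 0)) = Add(4, 0) = 4)
Mul(Mul(Mul(Add(Function('t')(-1), Function('C')(0, 3)), Add(19, -1)), 30), Add(12, Mul(-1, 10))) = Mul(Mul(Mul(Add(Add(10, Mul(10, Pow(-1, 2))), 4), Add(19, -1)), 30), Add(12, Mul(-1, 10))) = Mul(Mul(Mul(Add(Add(10, Mul(10, 1)), 4), 18), 30), Add(12, -10)) = Mul(Mul(Mul(Add(Add(10, 10), 4), 18), 30), 2) = Mul(Mul(Mul(Add(20, 4), 18), 30), 2) = Mul(Mul(Mul(24, 18), 30), 2) = Mul(Mul(432, 30), 2) = Mul(12960, 2) = 25920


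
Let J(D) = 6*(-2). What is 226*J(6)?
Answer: -2712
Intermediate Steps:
J(D) = -12
226*J(6) = 226*(-12) = -2712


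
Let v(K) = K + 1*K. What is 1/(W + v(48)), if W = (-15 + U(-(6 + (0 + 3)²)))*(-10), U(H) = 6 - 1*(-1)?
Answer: 1/176 ≈ 0.0056818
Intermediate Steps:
v(K) = 2*K (v(K) = K + K = 2*K)
U(H) = 7 (U(H) = 6 + 1 = 7)
W = 80 (W = (-15 + 7)*(-10) = -8*(-10) = 80)
1/(W + v(48)) = 1/(80 + 2*48) = 1/(80 + 96) = 1/176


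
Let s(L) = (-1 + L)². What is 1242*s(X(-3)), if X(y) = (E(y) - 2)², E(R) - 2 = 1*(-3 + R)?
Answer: 1521450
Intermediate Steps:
E(R) = -1 + R (E(R) = 2 + 1*(-3 + R) = 2 + (-3 + R) = -1 + R)
X(y) = (-3 + y)² (X(y) = ((-1 + y) - 2)² = (-3 + y)²)
1242*s(X(-3)) = 1242*(-1 + (-3 - 3)²)² = 1242*(-1 + (-6)²)² = 1242*(-1 + 36)² = 1242*35² = 1242*1225 = 1521450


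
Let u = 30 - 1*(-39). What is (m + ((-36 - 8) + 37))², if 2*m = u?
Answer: 3025/4 ≈ 756.25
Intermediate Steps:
u = 69 (u = 30 + 39 = 69)
m = 69/2 (m = (½)*69 = 69/2 ≈ 34.500)
(m + ((-36 - 8) + 37))² = (69/2 + ((-36 - 8) + 37))² = (69/2 + (-44 + 37))² = (69/2 - 7)² = (55/2)² = 3025/4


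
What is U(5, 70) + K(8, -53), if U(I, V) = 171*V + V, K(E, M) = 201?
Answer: 12241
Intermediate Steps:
U(I, V) = 172*V
U(5, 70) + K(8, -53) = 172*70 + 201 = 12040 + 201 = 12241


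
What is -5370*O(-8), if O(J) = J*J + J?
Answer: -300720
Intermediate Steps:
O(J) = J + J² (O(J) = J² + J = J + J²)
-5370*O(-8) = -(-42960)*(1 - 8) = -(-42960)*(-7) = -5370*56 = -300720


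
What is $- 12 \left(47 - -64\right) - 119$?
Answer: $-1451$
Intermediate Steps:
$- 12 \left(47 - -64\right) - 119 = - 12 \left(47 + 64\right) - 119 = \left(-12\right) 111 - 119 = -1332 - 119 = -1451$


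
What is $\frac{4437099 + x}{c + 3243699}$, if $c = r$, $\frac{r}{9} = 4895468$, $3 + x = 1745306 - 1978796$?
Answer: $\frac{1401202}{15767637} \approx 0.088866$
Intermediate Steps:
$x = -233493$ ($x = -3 + \left(1745306 - 1978796\right) = -3 - 233490 = -233493$)
$r = 44059212$ ($r = 9 \cdot 4895468 = 44059212$)
$c = 44059212$
$\frac{4437099 + x}{c + 3243699} = \frac{4437099 - 233493}{44059212 + 3243699} = \frac{4203606}{47302911} = 4203606 \cdot \frac{1}{47302911} = \frac{1401202}{15767637}$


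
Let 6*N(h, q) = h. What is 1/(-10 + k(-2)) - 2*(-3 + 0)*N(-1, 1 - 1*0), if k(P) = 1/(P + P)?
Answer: -45/41 ≈ -1.0976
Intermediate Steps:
N(h, q) = h/6
k(P) = 1/(2*P)
1/(-10 + k(-2)) - 2*(-3 + 0)*N(-1, 1 - 1*0) = 1/(-10 + (½)/(-2)) - 2*(-3 + 0)*(⅙)*(-1) = 1/(-10 + (½)*(-½)) - (-6)*(-1)/6 = 1/(-10 - ¼) - 2*½ = 1/(-41/4) - 1 = -4/41 - 1 = -45/41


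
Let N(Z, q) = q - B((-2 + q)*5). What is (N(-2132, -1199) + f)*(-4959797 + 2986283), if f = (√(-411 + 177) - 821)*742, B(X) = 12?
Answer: 1204619131002 - 4393042164*I*√26 ≈ 1.2046e+12 - 2.24e+10*I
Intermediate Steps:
N(Z, q) = -12 + q (N(Z, q) = q - 1*12 = q - 12 = -12 + q)
f = -609182 + 2226*I*√26 (f = (√(-234) - 821)*742 = (3*I*√26 - 821)*742 = (-821 + 3*I*√26)*742 = -609182 + 2226*I*√26 ≈ -6.0918e+5 + 11350.0*I)
(N(-2132, -1199) + f)*(-4959797 + 2986283) = ((-12 - 1199) + (-609182 + 2226*I*√26))*(-4959797 + 2986283) = (-1211 + (-609182 + 2226*I*√26))*(-1973514) = (-610393 + 2226*I*√26)*(-1973514) = 1204619131002 - 4393042164*I*√26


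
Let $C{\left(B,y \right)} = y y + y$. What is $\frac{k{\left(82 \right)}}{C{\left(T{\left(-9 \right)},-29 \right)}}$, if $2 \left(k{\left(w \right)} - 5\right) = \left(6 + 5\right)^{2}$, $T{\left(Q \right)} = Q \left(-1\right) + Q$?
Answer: $\frac{131}{1624} \approx 0.080665$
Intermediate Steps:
$T{\left(Q \right)} = 0$ ($T{\left(Q \right)} = - Q + Q = 0$)
$C{\left(B,y \right)} = y + y^{2}$ ($C{\left(B,y \right)} = y^{2} + y = y + y^{2}$)
$k{\left(w \right)} = \frac{131}{2}$ ($k{\left(w \right)} = 5 + \frac{\left(6 + 5\right)^{2}}{2} = 5 + \frac{11^{2}}{2} = 5 + \frac{1}{2} \cdot 121 = 5 + \frac{121}{2} = \frac{131}{2}$)
$\frac{k{\left(82 \right)}}{C{\left(T{\left(-9 \right)},-29 \right)}} = \frac{131}{2 \left(- 29 \left(1 - 29\right)\right)} = \frac{131}{2 \left(\left(-29\right) \left(-28\right)\right)} = \frac{131}{2 \cdot 812} = \frac{131}{2} \cdot \frac{1}{812} = \frac{131}{1624}$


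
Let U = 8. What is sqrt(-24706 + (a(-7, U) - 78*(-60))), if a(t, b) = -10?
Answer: 2*I*sqrt(5009) ≈ 141.55*I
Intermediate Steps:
sqrt(-24706 + (a(-7, U) - 78*(-60))) = sqrt(-24706 + (-10 - 78*(-60))) = sqrt(-24706 + (-10 + 4680)) = sqrt(-24706 + 4670) = sqrt(-20036) = 2*I*sqrt(5009)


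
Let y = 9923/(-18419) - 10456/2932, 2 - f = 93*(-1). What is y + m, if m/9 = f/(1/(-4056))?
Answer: -46820343721585/13501127 ≈ -3.4679e+6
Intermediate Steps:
f = 95 (f = 2 - 93*(-1) = 2 - 1*(-93) = 2 + 93 = 95)
y = -55420825/13501127 (y = 9923*(-1/18419) - 10456*1/2932 = -9923/18419 - 2614/733 = -55420825/13501127 ≈ -4.1049)
m = -3467880 (m = 9*(95/(1/(-4056))) = 9*(95/(-1/4056)) = 9*(95*(-4056)) = 9*(-385320) = -3467880)
y + m = -55420825/13501127 - 3467880 = -46820343721585/13501127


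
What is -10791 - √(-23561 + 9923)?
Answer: -10791 - I*√13638 ≈ -10791.0 - 116.78*I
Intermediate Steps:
-10791 - √(-23561 + 9923) = -10791 - √(-13638) = -10791 - I*√13638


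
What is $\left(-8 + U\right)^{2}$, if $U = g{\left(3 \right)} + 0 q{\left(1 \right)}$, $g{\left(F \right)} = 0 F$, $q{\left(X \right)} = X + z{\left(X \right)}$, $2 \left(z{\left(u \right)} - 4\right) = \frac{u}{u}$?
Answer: $64$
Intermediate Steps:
$z{\left(u \right)} = \frac{9}{2}$ ($z{\left(u \right)} = 4 + \frac{u \frac{1}{u}}{2} = 4 + \frac{1}{2} \cdot 1 = 4 + \frac{1}{2} = \frac{9}{2}$)
$q{\left(X \right)} = \frac{9}{2} + X$ ($q{\left(X \right)} = X + \frac{9}{2} = \frac{9}{2} + X$)
$g{\left(F \right)} = 0$
$U = 0$ ($U = 0 + 0 \left(\frac{9}{2} + 1\right) = 0 + 0 \cdot \frac{11}{2} = 0 + 0 = 0$)
$\left(-8 + U\right)^{2} = \left(-8 + 0\right)^{2} = \left(-8\right)^{2} = 64$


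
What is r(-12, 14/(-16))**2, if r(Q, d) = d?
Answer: 49/64 ≈ 0.76563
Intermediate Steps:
r(-12, 14/(-16))**2 = (14/(-16))**2 = (14*(-1/16))**2 = (-7/8)**2 = 49/64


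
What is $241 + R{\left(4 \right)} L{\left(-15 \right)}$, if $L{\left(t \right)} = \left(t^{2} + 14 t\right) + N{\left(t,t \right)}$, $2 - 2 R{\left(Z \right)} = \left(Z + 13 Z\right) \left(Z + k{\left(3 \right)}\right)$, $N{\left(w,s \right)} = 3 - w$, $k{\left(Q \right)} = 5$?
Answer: $-8042$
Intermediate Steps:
$R{\left(Z \right)} = 1 - 7 Z \left(5 + Z\right)$ ($R{\left(Z \right)} = 1 - \frac{\left(Z + 13 Z\right) \left(Z + 5\right)}{2} = 1 - \frac{14 Z \left(5 + Z\right)}{2} = 1 - 7 Z \left(5 + Z\right)$)
$L{\left(t \right)} = 3 + t^{2} + 13 t$ ($L{\left(t \right)} = \left(t^{2} + 14 t\right) - \left(-3 + t\right) = 3 + t^{2} + 13 t$)
$241 + R{\left(4 \right)} L{\left(-15 \right)} = 241 + \left(1 - 140 - 7 \cdot 4^{2}\right) \left(3 + \left(-15\right)^{2} + 13 \left(-15\right)\right) = 241 + \left(1 - 140 - 112\right) \left(3 + 225 - 195\right) = 241 + \left(1 - 140 - 112\right) 33 = 241 - 8283 = -8042$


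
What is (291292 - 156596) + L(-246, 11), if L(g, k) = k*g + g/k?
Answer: 1451644/11 ≈ 1.3197e+5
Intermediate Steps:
L(g, k) = g*k + g/k
(291292 - 156596) + L(-246, 11) = (291292 - 156596) + (-246*11 - 246/11) = 134696 + (-2706 - 246*1/11) = 134696 + (-2706 - 246/11) = 134696 - 30012/11 = 1451644/11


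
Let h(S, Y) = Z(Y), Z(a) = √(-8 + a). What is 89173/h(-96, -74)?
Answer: -89173*I*√82/82 ≈ -9847.5*I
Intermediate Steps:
h(S, Y) = √(-8 + Y)
89173/h(-96, -74) = 89173/(√(-8 - 74)) = 89173/(√(-82)) = 89173/((I*√82)) = 89173*(-I*√82/82) = -89173*I*√82/82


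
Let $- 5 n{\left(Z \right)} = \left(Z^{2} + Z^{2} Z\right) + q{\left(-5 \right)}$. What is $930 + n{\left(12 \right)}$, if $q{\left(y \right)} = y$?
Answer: $\frac{2783}{5} \approx 556.6$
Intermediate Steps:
$n{\left(Z \right)} = 1 - \frac{Z^{2}}{5} - \frac{Z^{3}}{5}$ ($n{\left(Z \right)} = - \frac{\left(Z^{2} + Z^{2} Z\right) - 5}{5} = - \frac{\left(Z^{2} + Z^{3}\right) - 5}{5} = - \frac{-5 + Z^{2} + Z^{3}}{5} = 1 - \frac{Z^{2}}{5} - \frac{Z^{3}}{5}$)
$930 + n{\left(12 \right)} = 930 - \left(-1 + \frac{144}{5} + \frac{1728}{5}\right) = 930 - \frac{1867}{5} = \frac{2783}{5}$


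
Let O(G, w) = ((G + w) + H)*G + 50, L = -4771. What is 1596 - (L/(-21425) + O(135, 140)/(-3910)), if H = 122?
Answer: 26966080503/16754350 ≈ 1609.5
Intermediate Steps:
O(G, w) = 50 + G*(122 + G + w) (O(G, w) = ((G + w) + 122)*G + 50 = (122 + G + w)*G + 50 = G*(122 + G + w) + 50 = 50 + G*(122 + G + w))
1596 - (L/(-21425) + O(135, 140)/(-3910)) = 1596 - (-4771/(-21425) + (50 + 135² + 122*135 + 135*140)/(-3910)) = 1596 - (-4771*(-1/21425) + (50 + 18225 + 16470 + 18900)*(-1/3910)) = 1596 - (4771/21425 + 53645*(-1/3910)) = 1596 - (4771/21425 - 10729/782) = 1596 - 1*(-226137903/16754350) = 1596 + 226137903/16754350 = 26966080503/16754350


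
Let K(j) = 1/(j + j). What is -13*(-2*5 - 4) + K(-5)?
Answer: 1819/10 ≈ 181.90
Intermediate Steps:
K(j) = 1/(2*j)
-13*(-2*5 - 4) + K(-5) = -13*(-2*5 - 4) + (½)/(-5) = -13*(-10 - 4) + (½)*(-⅕) = -13*(-14) - ⅒ = 182 - ⅒ = 1819/10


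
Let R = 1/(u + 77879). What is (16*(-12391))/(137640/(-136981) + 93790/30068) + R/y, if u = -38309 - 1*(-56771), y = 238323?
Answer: -9374288711991635456070997/99979242084894385605 ≈ -93762.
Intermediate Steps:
u = 18462 (u = -38309 + 56771 = 18462)
R = 1/96341 (R = 1/(18462 + 77879) = 1/96341 ≈ 1.0380e-5)
(16*(-12391))/(137640/(-136981) + 93790/30068) + R/y = (16*(-12391))/(137640/(-136981) + 93790/30068) + (1/96341)/238323 = -198256/(137640*(-1/136981) + 93790*(1/30068)) + (1/96341)*(1/238323) = -198256/(-137640/136981 + 46895/15034) + 1/22960276143 = -198256/4354444235/2059372354 + 1/22960276143 = -198256*2059372354/4354444235 + 1/22960276143 = -408282925414624/4354444235 + 1/22960276143 = -9374288711991635456070997/99979242084894385605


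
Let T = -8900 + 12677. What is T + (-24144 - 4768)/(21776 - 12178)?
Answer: 18111367/4799 ≈ 3774.0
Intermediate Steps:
T = 3777
T + (-24144 - 4768)/(21776 - 12178) = 3777 + (-24144 - 4768)/(21776 - 12178) = 3777 - 28912/9598 = 3777 - 28912*1/9598 = 3777 - 14456/4799 = 18111367/4799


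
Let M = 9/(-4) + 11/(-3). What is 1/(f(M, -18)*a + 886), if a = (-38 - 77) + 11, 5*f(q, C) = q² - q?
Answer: 90/3131 ≈ 0.028745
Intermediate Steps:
M = -71/12 (M = 9*(-¼) + 11*(-⅓) = -9/4 - 11/3 = -71/12 ≈ -5.9167)
f(q, C) = -q/5 + q²/5 (f(q, C) = (q² - q)/5 = -q/5 + q²/5)
a = -104 (a = -115 + 11 = -104)
1/(f(M, -18)*a + 886) = 1/(((⅕)*(-71/12)*(-1 - 71/12))*(-104) + 886) = 1/(((⅕)*(-71/12)*(-83/12))*(-104) + 886) = 1/((5893/720)*(-104) + 886) = 1/(-76609/90 + 886) = 1/(3131/90) = 90/3131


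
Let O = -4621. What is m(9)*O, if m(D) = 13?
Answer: -60073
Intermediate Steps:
m(9)*O = 13*(-4621) = -60073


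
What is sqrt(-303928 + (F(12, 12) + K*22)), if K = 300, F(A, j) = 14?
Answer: I*sqrt(297314) ≈ 545.26*I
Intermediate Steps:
sqrt(-303928 + (F(12, 12) + K*22)) = sqrt(-303928 + (14 + 300*22)) = sqrt(-303928 + (14 + 6600)) = sqrt(-303928 + 6614) = sqrt(-297314) = I*sqrt(297314)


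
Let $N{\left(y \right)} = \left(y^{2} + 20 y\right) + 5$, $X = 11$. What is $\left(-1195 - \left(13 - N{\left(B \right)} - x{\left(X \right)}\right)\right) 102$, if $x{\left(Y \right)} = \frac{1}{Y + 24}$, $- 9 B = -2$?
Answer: $- \frac{115521256}{945} \approx -1.2224 \cdot 10^{5}$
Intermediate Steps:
$B = \frac{2}{9}$ ($B = \left(- \frac{1}{9}\right) \left(-2\right) = \frac{2}{9} \approx 0.22222$)
$N{\left(y \right)} = 5 + y^{2} + 20 y$
$x{\left(Y \right)} = \frac{1}{24 + Y}$
$\left(-1195 - \left(13 - N{\left(B \right)} - x{\left(X \right)}\right)\right) 102 = \left(-1195 - \left(\frac{284}{81} - \frac{1}{24 + 11}\right)\right) 102 = \left(-1195 - \left(\frac{284}{81} - \frac{1}{35}\right)\right) 102 = \left(-1195 + \left(\left(\frac{1}{35} + \frac{769}{81}\right) - 13\right)\right) 102 = \left(-1195 + \left(\frac{26996}{2835} - 13\right)\right) 102 = \left(-1195 - \frac{9859}{2835}\right) 102 = \left(- \frac{3397684}{2835}\right) 102 = - \frac{115521256}{945}$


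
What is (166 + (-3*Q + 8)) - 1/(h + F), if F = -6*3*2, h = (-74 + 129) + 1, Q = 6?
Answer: 3119/20 ≈ 155.95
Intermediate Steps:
h = 56 (h = 55 + 1 = 56)
F = -36 (F = -18*2 = -36)
(166 + (-3*Q + 8)) - 1/(h + F) = (166 + (-3*6 + 8)) - 1/(56 - 36) = (166 + (-18 + 8)) - 1/20 = (166 - 10) - 1*1/20 = 156 - 1/20 = 3119/20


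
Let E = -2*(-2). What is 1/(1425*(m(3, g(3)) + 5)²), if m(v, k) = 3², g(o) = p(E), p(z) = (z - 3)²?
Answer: 1/279300 ≈ 3.5804e-6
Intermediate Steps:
E = 4
p(z) = (-3 + z)²
g(o) = 1 (g(o) = (-3 + 4)² = 1² = 1)
m(v, k) = 9
1/(1425*(m(3, g(3)) + 5)²) = 1/(1425*(9 + 5)²) = 1/(1425*14²) = 1/(1425*196) = 1/279300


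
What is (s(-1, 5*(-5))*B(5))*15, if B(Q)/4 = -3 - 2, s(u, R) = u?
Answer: 300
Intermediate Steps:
B(Q) = -20 (B(Q) = 4*(-3 - 2) = 4*(-5) = -20)
(s(-1, 5*(-5))*B(5))*15 = -1*(-20)*15 = 20*15 = 300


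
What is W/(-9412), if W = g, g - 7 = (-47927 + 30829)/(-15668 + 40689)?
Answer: -158049/235497652 ≈ -0.00067113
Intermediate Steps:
g = 158049/25021 (g = 7 + (-47927 + 30829)/(-15668 + 40689) = 7 - 17098/25021 = 158049/25021 ≈ 6.3167)
W = 158049/25021 ≈ 6.3167
W/(-9412) = (158049/25021)/(-9412) = (158049/25021)*(-1/9412) = -158049/235497652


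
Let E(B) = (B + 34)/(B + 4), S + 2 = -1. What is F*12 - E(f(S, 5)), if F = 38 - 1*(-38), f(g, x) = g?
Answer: 881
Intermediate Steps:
S = -3 (S = -2 - 1 = -3)
E(B) = (34 + B)/(4 + B)
F = 76 (F = 38 + 38 = 76)
F*12 - E(f(S, 5)) = 76*12 - (34 - 3)/(4 - 3) = 912 - 31/1 = 912 - 31 = 881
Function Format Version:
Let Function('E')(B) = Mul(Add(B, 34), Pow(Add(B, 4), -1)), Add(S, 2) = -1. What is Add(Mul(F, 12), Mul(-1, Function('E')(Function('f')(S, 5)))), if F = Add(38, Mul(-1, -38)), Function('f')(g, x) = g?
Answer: 881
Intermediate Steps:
S = -3 (S = Add(-2, -1) = -3)
Function('E')(B) = Mul(Pow(Add(4, B), -1), Add(34, B)) (Function('E')(B) = Mul(Add(34, B), Pow(Add(4, B), -1)) = Mul(Pow(Add(4, B), -1), Add(34, B)))
F = 76 (F = Add(38, 38) = 76)
Add(Mul(F, 12), Mul(-1, Function('E')(Function('f')(S, 5)))) = Add(Mul(76, 12), Mul(-1, Mul(Pow(Add(4, -3), -1), Add(34, -3)))) = Add(912, Mul(-1, Mul(Pow(1, -1), 31))) = Add(912, Mul(-1, Mul(1, 31))) = Add(912, Mul(-1, 31)) = Add(912, -31) = 881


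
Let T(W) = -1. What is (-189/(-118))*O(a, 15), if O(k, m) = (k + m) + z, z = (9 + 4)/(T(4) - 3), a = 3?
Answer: 189/8 ≈ 23.625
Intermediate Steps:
z = -13/4 (z = (9 + 4)/(-1 - 3) = 13/(-4) = 13*(-1/4) = -13/4 ≈ -3.2500)
O(k, m) = -13/4 + k + m (O(k, m) = (k + m) - 13/4 = -13/4 + k + m)
(-189/(-118))*O(a, 15) = (-189/(-118))*(-13/4 + 3 + 15) = -189*(-1/118)*(59/4) = (189/118)*(59/4) = 189/8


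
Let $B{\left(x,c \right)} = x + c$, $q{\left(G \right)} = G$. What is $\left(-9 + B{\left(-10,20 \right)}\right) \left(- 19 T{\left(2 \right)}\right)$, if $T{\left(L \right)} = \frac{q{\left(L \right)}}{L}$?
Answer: $-19$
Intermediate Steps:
$B{\left(x,c \right)} = c + x$
$T{\left(L \right)} = 1$ ($T{\left(L \right)} = \frac{L}{L} = 1$)
$\left(-9 + B{\left(-10,20 \right)}\right) \left(- 19 T{\left(2 \right)}\right) = \left(-9 + \left(20 - 10\right)\right) \left(\left(-19\right) 1\right) = \left(-9 + 10\right) \left(-19\right) = 1 \left(-19\right) = -19$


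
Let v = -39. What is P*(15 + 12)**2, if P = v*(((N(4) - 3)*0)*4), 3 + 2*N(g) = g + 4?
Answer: 0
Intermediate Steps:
N(g) = 1/2 + g/2 (N(g) = -3/2 + (g + 4)/2 = -3/2 + (4 + g)/2 = -3/2 + (2 + g/2) = 1/2 + g/2)
P = 0 (P = -39*((1/2 + (1/2)*4) - 3)*0*4 = -39*((1/2 + 2) - 3)*0*4 = -39*(5/2 - 3)*0*4 = -39*(-1/2*0)*4 = -0*4 = -39*0 = 0)
P*(15 + 12)**2 = 0*(15 + 12)**2 = 0*27**2 = 0*729 = 0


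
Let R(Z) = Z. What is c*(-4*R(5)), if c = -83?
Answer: 1660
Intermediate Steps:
c*(-4*R(5)) = -(-332)*5 = -83*(-20) = 1660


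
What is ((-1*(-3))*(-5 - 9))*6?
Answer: -252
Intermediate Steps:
((-1*(-3))*(-5 - 9))*6 = (3*(-14))*6 = -42*6 = -252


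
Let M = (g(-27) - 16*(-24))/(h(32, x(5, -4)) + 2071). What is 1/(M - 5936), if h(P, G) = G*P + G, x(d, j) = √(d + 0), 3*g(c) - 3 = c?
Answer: -635666179/3773198883592 + 1551*√5/18865994417960 ≈ -0.00016847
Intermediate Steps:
g(c) = 1 + c/3
x(d, j) = √d
h(P, G) = G + G*P
M = 376/(2071 + 33*√5) (M = ((1 + (⅓)*(-27)) - 16*(-24))/(√5*(1 + 32) + 2071) = ((1 - 9) + 384)/(√5*33 + 2071) = (-8 + 384)/(33*√5 + 2071) = 376/(2071 + 33*√5) ≈ 0.17531)
1/(M - 5936) = 1/((194674/1070899 - 3102*√5/1070899) - 5936) = 1/(-6356661790/1070899 - 3102*√5/1070899)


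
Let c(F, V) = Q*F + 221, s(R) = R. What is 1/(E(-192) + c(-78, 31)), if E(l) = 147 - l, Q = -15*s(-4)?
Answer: -1/4120 ≈ -0.00024272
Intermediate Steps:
Q = 60 (Q = -15*(-4) = 60)
c(F, V) = 221 + 60*F (c(F, V) = 60*F + 221 = 221 + 60*F)
1/(E(-192) + c(-78, 31)) = 1/((147 - 1*(-192)) + (221 + 60*(-78))) = 1/((147 + 192) + (221 - 4680)) = 1/(339 - 4459) = 1/(-4120) = -1/4120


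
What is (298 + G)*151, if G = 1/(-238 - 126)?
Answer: 16379121/364 ≈ 44998.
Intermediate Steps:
G = -1/364 (G = 1/(-364) = -1/364 ≈ -0.0027473)
(298 + G)*151 = (298 - 1/364)*151 = (108471/364)*151 = 16379121/364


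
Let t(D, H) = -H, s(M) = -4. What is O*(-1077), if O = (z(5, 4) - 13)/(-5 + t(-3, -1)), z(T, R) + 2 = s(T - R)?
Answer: -20463/4 ≈ -5115.8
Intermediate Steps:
z(T, R) = -6 (z(T, R) = -2 - 4 = -6)
O = 19/4 (O = (-6 - 13)/(-5 - 1*(-1)) = -19/(-5 + 1) = -19/(-4) = -19*(-¼) = 19/4 ≈ 4.7500)
O*(-1077) = (19/4)*(-1077) = -20463/4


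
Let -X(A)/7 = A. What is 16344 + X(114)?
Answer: 15546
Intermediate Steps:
X(A) = -7*A
16344 + X(114) = 16344 - 7*114 = 16344 - 798 = 15546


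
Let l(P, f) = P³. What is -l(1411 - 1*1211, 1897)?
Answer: -8000000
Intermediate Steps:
-l(1411 - 1*1211, 1897) = -(1411 - 1*1211)³ = -(1411 - 1211)³ = -1*200³ = -1*8000000 = -8000000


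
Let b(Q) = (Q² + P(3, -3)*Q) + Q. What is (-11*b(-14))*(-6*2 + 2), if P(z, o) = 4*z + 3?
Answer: -3080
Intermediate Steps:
P(z, o) = 3 + 4*z
b(Q) = Q² + 16*Q (b(Q) = (Q² + (3 + 4*3)*Q) + Q = (Q² + (3 + 12)*Q) + Q = (Q² + 15*Q) + Q = Q² + 16*Q)
(-11*b(-14))*(-6*2 + 2) = (-(-154)*(16 - 14))*(-6*2 + 2) = (-(-154)*2)*(-12 + 2) = -11*(-28)*(-10) = 308*(-10) = -3080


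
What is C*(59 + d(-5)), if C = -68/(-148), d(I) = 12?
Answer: 1207/37 ≈ 32.622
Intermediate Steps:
C = 17/37 (C = -68*(-1/148) = 17/37 ≈ 0.45946)
C*(59 + d(-5)) = 17*(59 + 12)/37 = (17/37)*71 = 1207/37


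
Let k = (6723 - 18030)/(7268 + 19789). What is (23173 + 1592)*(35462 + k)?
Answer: 7920540642885/9019 ≈ 8.7821e+8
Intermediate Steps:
k = -3769/9019 (k = -11307/27057 = -11307*1/27057 = -3769/9019 ≈ -0.41790)
(23173 + 1592)*(35462 + k) = (23173 + 1592)*(35462 - 3769/9019) = 24765*(319828009/9019) = 7920540642885/9019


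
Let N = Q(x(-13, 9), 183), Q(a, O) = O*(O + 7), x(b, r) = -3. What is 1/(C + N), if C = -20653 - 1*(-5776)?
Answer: 1/19893 ≈ 5.0269e-5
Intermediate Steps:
C = -14877 (C = -20653 + 5776 = -14877)
Q(a, O) = O*(7 + O)
N = 34770 (N = 183*(7 + 183) = 183*190 = 34770)
1/(C + N) = 1/(-14877 + 34770) = 1/19893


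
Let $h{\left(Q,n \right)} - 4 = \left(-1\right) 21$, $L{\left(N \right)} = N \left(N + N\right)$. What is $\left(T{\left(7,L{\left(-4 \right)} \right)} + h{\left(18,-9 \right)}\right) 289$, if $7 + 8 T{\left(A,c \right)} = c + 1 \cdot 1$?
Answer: $- \frac{15895}{4} \approx -3973.8$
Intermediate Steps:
$L{\left(N \right)} = 2 N^{2}$ ($L{\left(N \right)} = N 2 N = 2 N^{2}$)
$h{\left(Q,n \right)} = -17$ ($h{\left(Q,n \right)} = 4 - 21 = -17$)
$T{\left(A,c \right)} = - \frac{3}{4} + \frac{c}{8}$ ($T{\left(A,c \right)} = - \frac{7}{8} + \frac{c + 1 \cdot 1}{8} = - \frac{7}{8} + \frac{c + 1}{8} = - \frac{7}{8} + \frac{1 + c}{8} = - \frac{7}{8} + \left(\frac{1}{8} + \frac{c}{8}\right) = - \frac{3}{4} + \frac{c}{8}$)
$\left(T{\left(7,L{\left(-4 \right)} \right)} + h{\left(18,-9 \right)}\right) 289 = \left(\left(- \frac{3}{4} + \frac{2 \left(-4\right)^{2}}{8}\right) - 17\right) 289 = \left(\left(- \frac{3}{4} + \frac{2 \cdot 16}{8}\right) - 17\right) 289 = \left(\left(- \frac{3}{4} + \frac{1}{8} \cdot 32\right) - 17\right) 289 = \left(\left(- \frac{3}{4} + 4\right) - 17\right) 289 = \left(\frac{13}{4} - 17\right) 289 = \left(- \frac{55}{4}\right) 289 = - \frac{15895}{4}$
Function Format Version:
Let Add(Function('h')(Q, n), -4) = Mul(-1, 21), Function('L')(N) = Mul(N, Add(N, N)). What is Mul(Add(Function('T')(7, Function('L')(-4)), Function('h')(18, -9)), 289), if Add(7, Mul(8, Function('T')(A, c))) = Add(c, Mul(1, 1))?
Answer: Rational(-15895, 4) ≈ -3973.8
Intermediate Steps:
Function('L')(N) = Mul(2, Pow(N, 2)) (Function('L')(N) = Mul(N, Mul(2, N)) = Mul(2, Pow(N, 2)))
Function('h')(Q, n) = -17 (Function('h')(Q, n) = Add(4, Mul(-1, 21)) = Add(4, -21) = -17)
Function('T')(A, c) = Add(Rational(-3, 4), Mul(Rational(1, 8), c)) (Function('T')(A, c) = Add(Rational(-7, 8), Mul(Rational(1, 8), Add(c, Mul(1, 1)))) = Add(Rational(-7, 8), Mul(Rational(1, 8), Add(c, 1))) = Add(Rational(-7, 8), Mul(Rational(1, 8), Add(1, c))) = Add(Rational(-7, 8), Add(Rational(1, 8), Mul(Rational(1, 8), c))) = Add(Rational(-3, 4), Mul(Rational(1, 8), c)))
Mul(Add(Function('T')(7, Function('L')(-4)), Function('h')(18, -9)), 289) = Mul(Add(Add(Rational(-3, 4), Mul(Rational(1, 8), Mul(2, Pow(-4, 2)))), -17), 289) = Mul(Add(Add(Rational(-3, 4), Mul(Rational(1, 8), Mul(2, 16))), -17), 289) = Mul(Add(Add(Rational(-3, 4), Mul(Rational(1, 8), 32)), -17), 289) = Mul(Add(Add(Rational(-3, 4), 4), -17), 289) = Mul(Add(Rational(13, 4), -17), 289) = Mul(Rational(-55, 4), 289) = Rational(-15895, 4)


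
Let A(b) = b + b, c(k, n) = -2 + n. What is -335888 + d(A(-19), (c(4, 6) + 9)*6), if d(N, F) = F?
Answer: -335810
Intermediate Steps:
A(b) = 2*b
-335888 + d(A(-19), (c(4, 6) + 9)*6) = -335888 + ((-2 + 6) + 9)*6 = -335888 + (4 + 9)*6 = -335888 + 13*6 = -335888 + 78 = -335810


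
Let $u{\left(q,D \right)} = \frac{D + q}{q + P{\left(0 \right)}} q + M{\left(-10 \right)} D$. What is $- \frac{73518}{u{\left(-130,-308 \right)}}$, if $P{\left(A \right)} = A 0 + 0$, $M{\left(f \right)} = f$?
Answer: $- \frac{36759}{1321} \approx -27.827$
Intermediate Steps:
$P{\left(A \right)} = 0$ ($P{\left(A \right)} = 0 + 0 = 0$)
$u{\left(q,D \right)} = q - 9 D$ ($u{\left(q,D \right)} = \frac{D + q}{q + 0} q - 10 D = \frac{D + q}{q} q - 10 D = \left(D + q\right) - 10 D = q - 9 D$)
$- \frac{73518}{u{\left(-130,-308 \right)}} = - \frac{73518}{-130 - -2772} = - \frac{73518}{-130 + 2772} = - \frac{73518}{2642} = \left(-73518\right) \frac{1}{2642} = - \frac{36759}{1321}$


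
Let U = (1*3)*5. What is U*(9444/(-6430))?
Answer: -14166/643 ≈ -22.031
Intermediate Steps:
U = 15 (U = 3*5 = 15)
U*(9444/(-6430)) = 15*(9444/(-6430)) = 15*(9444*(-1/6430)) = 15*(-4722/3215) = -14166/643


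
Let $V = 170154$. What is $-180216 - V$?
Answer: $-350370$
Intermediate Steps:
$-180216 - V = -180216 - 170154 = -350370$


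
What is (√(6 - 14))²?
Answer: -8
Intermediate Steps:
(√(6 - 14))² = (√(-8))² = (2*I*√2)² = -8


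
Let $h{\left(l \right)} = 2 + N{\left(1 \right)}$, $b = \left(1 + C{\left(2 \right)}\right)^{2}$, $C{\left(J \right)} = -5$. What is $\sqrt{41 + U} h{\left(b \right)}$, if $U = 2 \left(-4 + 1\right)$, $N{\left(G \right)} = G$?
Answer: $3 \sqrt{35} \approx 17.748$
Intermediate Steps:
$U = -6$ ($U = 2 \left(-3\right) = -6$)
$b = 16$ ($b = \left(1 - 5\right)^{2} = \left(-4\right)^{2} = 16$)
$h{\left(l \right)} = 3$ ($h{\left(l \right)} = 2 + 1 = 3$)
$\sqrt{41 + U} h{\left(b \right)} = \sqrt{41 - 6} \cdot 3 = \sqrt{35} \cdot 3 = 3 \sqrt{35}$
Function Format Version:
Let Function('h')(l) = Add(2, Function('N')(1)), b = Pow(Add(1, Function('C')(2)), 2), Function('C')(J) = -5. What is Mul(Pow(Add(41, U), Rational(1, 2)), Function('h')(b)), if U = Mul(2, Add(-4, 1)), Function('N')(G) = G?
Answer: Mul(3, Pow(35, Rational(1, 2))) ≈ 17.748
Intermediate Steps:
U = -6 (U = Mul(2, -3) = -6)
b = 16 (b = Pow(Add(1, -5), 2) = Pow(-4, 2) = 16)
Function('h')(l) = 3 (Function('h')(l) = Add(2, 1) = 3)
Mul(Pow(Add(41, U), Rational(1, 2)), Function('h')(b)) = Mul(Pow(Add(41, -6), Rational(1, 2)), 3) = Mul(Pow(35, Rational(1, 2)), 3) = Mul(3, Pow(35, Rational(1, 2)))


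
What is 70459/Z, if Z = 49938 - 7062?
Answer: 70459/42876 ≈ 1.6433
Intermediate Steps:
Z = 42876
70459/Z = 70459/42876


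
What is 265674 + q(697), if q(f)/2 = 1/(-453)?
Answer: 120350320/453 ≈ 2.6567e+5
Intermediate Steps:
q(f) = -2/453 (q(f) = 2/(-453) = 2*(-1/453) = -2/453)
265674 + q(697) = 265674 - 2/453 = 120350320/453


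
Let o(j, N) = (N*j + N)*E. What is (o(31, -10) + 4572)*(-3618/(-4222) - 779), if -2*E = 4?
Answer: -8561543920/2111 ≈ -4.0557e+6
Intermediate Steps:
E = -2 (E = -1/2*4 = -2)
o(j, N) = -2*N - 2*N*j (o(j, N) = (N*j + N)*(-2) = (N + N*j)*(-2) = -2*N - 2*N*j)
(o(31, -10) + 4572)*(-3618/(-4222) - 779) = (-2*(-10)*(1 + 31) + 4572)*(-3618/(-4222) - 779) = (-2*(-10)*32 + 4572)*(-3618*(-1/4222) - 779) = (640 + 4572)*(1809/2111 - 779) = 5212*(-1642660/2111) = -8561543920/2111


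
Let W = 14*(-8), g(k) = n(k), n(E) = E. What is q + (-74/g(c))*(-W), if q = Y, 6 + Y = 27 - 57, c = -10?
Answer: 3964/5 ≈ 792.80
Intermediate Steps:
Y = -36 (Y = -6 + (27 - 57) = -6 - 30 = -36)
g(k) = k
q = -36
W = -112
q + (-74/g(c))*(-W) = -36 + (-74/(-10))*(-1*(-112)) = -36 - 74*(-1/10)*112 = -36 + (37/5)*112 = -36 + 4144/5 = 3964/5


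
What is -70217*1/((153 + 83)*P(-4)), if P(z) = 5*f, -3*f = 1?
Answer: 210651/1180 ≈ 178.52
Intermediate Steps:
f = -⅓ (f = -⅓*1 = -⅓ ≈ -0.33333)
P(z) = -5/3 (P(z) = 5*(-⅓) = -5/3)
-70217*1/((153 + 83)*P(-4)) = -70217*(-3/(5*(153 + 83))) = -70217/(236*(-5/3)) = -70217/(-1180/3) = -70217*(-3/1180) = 210651/1180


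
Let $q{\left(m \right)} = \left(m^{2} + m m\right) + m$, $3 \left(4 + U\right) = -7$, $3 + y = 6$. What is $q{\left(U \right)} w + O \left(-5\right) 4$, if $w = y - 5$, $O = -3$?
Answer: $- \frac{790}{9} \approx -87.778$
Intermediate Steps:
$y = 3$ ($y = -3 + 6 = 3$)
$w = -2$ ($w = 3 - 5 = -2$)
$U = - \frac{19}{3}$ ($U = -4 + \frac{1}{3} \left(-7\right) = -4 - \frac{7}{3} = - \frac{19}{3} \approx -6.3333$)
$q{\left(m \right)} = m + 2 m^{2}$ ($q{\left(m \right)} = \left(m^{2} + m^{2}\right) + m = 2 m^{2} + m = m + 2 m^{2}$)
$q{\left(U \right)} w + O \left(-5\right) 4 = - \frac{19 \left(1 + 2 \left(- \frac{19}{3}\right)\right)}{3} \left(-2\right) + \left(-3\right) \left(-5\right) 4 = - \frac{19 \left(1 - \frac{38}{3}\right)}{3} \left(-2\right) + 15 \cdot 4 = \left(- \frac{19}{3}\right) \left(- \frac{35}{3}\right) \left(-2\right) + 60 = \frac{665}{9} \left(-2\right) + 60 = - \frac{1330}{9} + 60 = - \frac{790}{9}$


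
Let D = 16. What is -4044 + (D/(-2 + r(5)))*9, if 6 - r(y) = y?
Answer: -4188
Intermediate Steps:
r(y) = 6 - y
-4044 + (D/(-2 + r(5)))*9 = -4044 + (16/(-2 + (6 - 1*5)))*9 = -4044 + (16/(-2 + (6 - 5)))*9 = -4044 + (16/(-2 + 1))*9 = -4044 + (16/(-1))*9 = -4044 - 1*16*9 = -4044 - 16*9 = -4044 - 144 = -4188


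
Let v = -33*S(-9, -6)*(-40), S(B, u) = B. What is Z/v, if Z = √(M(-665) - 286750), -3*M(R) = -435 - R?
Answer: -I*√40335/4455 ≈ -0.045081*I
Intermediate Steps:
M(R) = 145 + R/3 (M(R) = -(-435 - R)/3 = 145 + R/3)
v = -11880 (v = -33*(-9)*(-40) = 297*(-40) = -11880)
Z = 8*I*√40335/3 (Z = √((145 + (⅓)*(-665)) - 286750) = √((145 - 665/3) - 286750) = √(-230/3 - 286750) = √(-860480/3) = 8*I*√40335/3 ≈ 535.56*I)
Z/v = (8*I*√40335/3)/(-11880) = (8*I*√40335/3)*(-1/11880) = -I*√40335/4455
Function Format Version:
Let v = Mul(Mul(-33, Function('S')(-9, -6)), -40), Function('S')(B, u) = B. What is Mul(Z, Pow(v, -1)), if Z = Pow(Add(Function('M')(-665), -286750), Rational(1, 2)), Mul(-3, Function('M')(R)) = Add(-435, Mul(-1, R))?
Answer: Mul(Rational(-1, 4455), I, Pow(40335, Rational(1, 2))) ≈ Mul(-0.045081, I)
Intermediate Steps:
Function('M')(R) = Add(145, Mul(Rational(1, 3), R)) (Function('M')(R) = Mul(Rational(-1, 3), Add(-435, Mul(-1, R))) = Add(145, Mul(Rational(1, 3), R)))
v = -11880 (v = Mul(Mul(-33, -9), -40) = Mul(297, -40) = -11880)
Z = Mul(Rational(8, 3), I, Pow(40335, Rational(1, 2))) (Z = Pow(Add(Add(145, Mul(Rational(1, 3), -665)), -286750), Rational(1, 2)) = Pow(Add(Add(145, Rational(-665, 3)), -286750), Rational(1, 2)) = Pow(Add(Rational(-230, 3), -286750), Rational(1, 2)) = Pow(Rational(-860480, 3), Rational(1, 2)) = Mul(Rational(8, 3), I, Pow(40335, Rational(1, 2))) ≈ Mul(535.56, I))
Mul(Z, Pow(v, -1)) = Mul(Mul(Rational(8, 3), I, Pow(40335, Rational(1, 2))), Pow(-11880, -1)) = Mul(Mul(Rational(8, 3), I, Pow(40335, Rational(1, 2))), Rational(-1, 11880)) = Mul(Rational(-1, 4455), I, Pow(40335, Rational(1, 2)))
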